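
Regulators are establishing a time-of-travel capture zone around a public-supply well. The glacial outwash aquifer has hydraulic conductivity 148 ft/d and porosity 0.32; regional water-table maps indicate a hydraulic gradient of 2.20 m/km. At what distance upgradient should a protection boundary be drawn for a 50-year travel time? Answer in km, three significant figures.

K = 148 ft/d × 0.3048 = 45.11 m/d
Darcy flux q = K·i = 45.11 × 0.0022 = 0.09924 m/d
v_s = q/n_e = 0.09924/0.32 = 0.3101 m/d
T = 50 yr × 365 = 18250 d
L = v × T = 0.3101 × 18250 = 5660 m
   = 5.66 km

5.66 km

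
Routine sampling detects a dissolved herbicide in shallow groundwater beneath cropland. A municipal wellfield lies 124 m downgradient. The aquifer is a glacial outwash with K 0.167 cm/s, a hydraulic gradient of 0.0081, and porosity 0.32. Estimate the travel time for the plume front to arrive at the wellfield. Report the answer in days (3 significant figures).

34.0 days

K = 0.167 cm/s × 864 = 144.3 m/d
Specific discharge q = 144.3 × 0.0081 = 1.169 m/d
Seepage velocity v = q / n = 1.169 / 0.32 = 3.652 m/d
t = L / v = 124 / 3.652 = 33.95 d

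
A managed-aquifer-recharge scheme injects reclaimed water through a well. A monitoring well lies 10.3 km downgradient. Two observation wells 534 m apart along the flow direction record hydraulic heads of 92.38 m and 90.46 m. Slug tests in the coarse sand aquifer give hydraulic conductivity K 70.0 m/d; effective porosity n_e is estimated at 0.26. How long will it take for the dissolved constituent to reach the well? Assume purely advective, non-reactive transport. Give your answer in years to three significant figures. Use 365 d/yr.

29.2 years

Hydraulic gradient i = (92.38 − 90.46) / 534 = 1.92 / 534 = 0.003596
Specific discharge q = 70.0 × 0.003596 = 0.2517 m/d
v = Ki/n = 70.0·0.003596/0.26 = 0.9680 m/d
L = 10.3 km = 10300 m
t = L / v = 10300 / 0.9680 = 10640 d
   = 10640 / 365 = 29.2 yr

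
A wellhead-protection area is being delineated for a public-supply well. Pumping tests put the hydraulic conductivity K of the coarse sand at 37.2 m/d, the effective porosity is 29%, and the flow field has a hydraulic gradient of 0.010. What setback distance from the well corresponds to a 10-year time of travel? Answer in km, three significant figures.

4.68 km

Darcy flux q = K·i = 37.2 × 0.010 = 0.3720 m/d
Seepage velocity v = q / n = 0.3720 / 0.29 = 1.283 m/d
T = 10 yr × 365 = 3650 d
L = v × T = 1.283 × 3650 = 4682 m
   = 4.68 km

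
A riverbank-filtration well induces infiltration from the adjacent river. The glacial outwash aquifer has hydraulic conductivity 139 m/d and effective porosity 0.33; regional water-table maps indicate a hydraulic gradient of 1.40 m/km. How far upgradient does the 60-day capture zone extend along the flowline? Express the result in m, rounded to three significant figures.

35.4 m

Darcy flux q = K·i = 139 × 0.0014 = 0.1946 m/d
Seepage velocity v = q / n = 0.1946 / 0.33 = 0.5897 m/d
L = v × T = 0.5897 × 60 = 35.38 m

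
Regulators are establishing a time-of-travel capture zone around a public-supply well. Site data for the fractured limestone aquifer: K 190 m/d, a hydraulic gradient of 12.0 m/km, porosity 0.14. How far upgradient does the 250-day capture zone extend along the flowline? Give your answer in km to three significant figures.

4.07 km

q = Ki = 190 × 0.012 = 2.280 m/d
Average linear velocity = 2.280 / 0.14 = 16.29 m/d
L = v × T = 16.29 × 250 = 4071 m
   = 4.07 km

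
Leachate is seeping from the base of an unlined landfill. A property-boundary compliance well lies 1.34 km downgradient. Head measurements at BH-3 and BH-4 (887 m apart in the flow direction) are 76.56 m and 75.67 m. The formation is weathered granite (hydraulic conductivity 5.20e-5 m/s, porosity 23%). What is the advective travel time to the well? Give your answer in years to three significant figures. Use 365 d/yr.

187 years

Hydraulic gradient i = (76.56 − 75.67) / 887 = 0.89 / 887 = 0.001003
K = 5.20e-5 m/s × 86400 s/d = 4.493 m/d
q = Ki = 4.493 × 0.001003 = 0.004508 m/d
Average linear velocity = 0.004508 / 0.23 = 0.01960 m/d
L = 1.34 km = 1340 m
t = L / v = 1340 / 0.01960 = 68370 d
   = 68370 / 365 = 187 yr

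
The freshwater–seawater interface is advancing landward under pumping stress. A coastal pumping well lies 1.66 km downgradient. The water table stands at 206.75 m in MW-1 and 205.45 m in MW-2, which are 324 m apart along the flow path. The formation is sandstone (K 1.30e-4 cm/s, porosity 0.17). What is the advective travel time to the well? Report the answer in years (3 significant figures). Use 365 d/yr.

Hydraulic gradient i = (206.75 − 205.45) / 324 = 1.30 / 324 = 0.004012
K = 1.30e-4 cm/s × 864 = 0.1123 m/d
Darcy flux q = K·i = 0.1123 × 0.004012 = 4.507e-4 m/d
v = Ki/n = 0.1123·0.004012/0.17 = 0.002651 m/d
L = 1.66 km = 1660 m
t = L / v = 1660 / 0.002651 = 626200 d
   = 626200 / 365 = 1720 yr

1720 years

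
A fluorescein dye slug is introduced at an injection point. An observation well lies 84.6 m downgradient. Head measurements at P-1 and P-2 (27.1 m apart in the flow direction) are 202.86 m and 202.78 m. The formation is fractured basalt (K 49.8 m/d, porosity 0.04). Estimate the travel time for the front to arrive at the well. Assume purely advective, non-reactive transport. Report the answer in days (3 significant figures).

23.0 days

Hydraulic gradient i = (202.86 − 202.78) / 27.1 = 0.08 / 27.1 = 0.002952
Darcy flux q = K·i = 49.8 × 0.002952 = 0.1470 m/d
v = Ki/n = 49.8·0.002952/0.04 = 3.675 m/d
t = L / v = 84.6 / 3.675 = 23.02 d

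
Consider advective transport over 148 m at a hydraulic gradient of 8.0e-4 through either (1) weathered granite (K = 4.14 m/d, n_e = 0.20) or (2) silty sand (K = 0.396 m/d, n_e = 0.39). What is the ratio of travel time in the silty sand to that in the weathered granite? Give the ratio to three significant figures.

Unit 1 (weathered granite): v = 4.14×8.0e-4/0.20 = 0.01656 m/d, t = 148/0.01656 = 8937 d
Unit 2 (silty sand): v = 0.396×8.0e-4/0.39 = 8.123e-4 m/d, t = 148/8.123e-4 = 182200 d
t(silty sand) / t(weathered granite) = 182200/8937 = 20.4

20.4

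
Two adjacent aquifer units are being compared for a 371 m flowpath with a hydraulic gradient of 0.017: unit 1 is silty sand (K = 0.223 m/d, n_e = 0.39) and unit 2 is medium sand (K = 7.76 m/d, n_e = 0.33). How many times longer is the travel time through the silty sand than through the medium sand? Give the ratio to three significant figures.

Unit 1 (silty sand): v = 0.223×0.017/0.39 = 0.009721 m/d, t = 371/0.009721 = 38170 d
Unit 2 (medium sand): v = 7.76×0.017/0.33 = 0.3998 m/d, t = 371/0.3998 = 928.1 d
t(silty sand) / t(medium sand) = 38170/928.1 = 41.1

41.1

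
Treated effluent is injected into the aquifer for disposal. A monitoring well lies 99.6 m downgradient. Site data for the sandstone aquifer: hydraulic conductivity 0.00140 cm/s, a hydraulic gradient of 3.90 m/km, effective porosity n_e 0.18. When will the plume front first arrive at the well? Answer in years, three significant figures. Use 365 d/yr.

10.4 years

K = 0.00140 cm/s × 864 = 1.210 m/d
Specific discharge q = 1.210 × 0.0039 = 0.004717 m/d
v = Ki/n = 1.210·0.0039/0.18 = 0.02621 m/d
t = L / v = 99.6 / 0.02621 = 3800 d
   = 3800 / 365 = 10.4 yr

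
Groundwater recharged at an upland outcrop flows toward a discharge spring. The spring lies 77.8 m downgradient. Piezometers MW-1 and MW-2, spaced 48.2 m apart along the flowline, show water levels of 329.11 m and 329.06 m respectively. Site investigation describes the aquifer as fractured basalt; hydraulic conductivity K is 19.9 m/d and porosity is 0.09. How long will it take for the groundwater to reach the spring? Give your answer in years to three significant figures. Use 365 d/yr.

0.929 years

Hydraulic gradient i = (329.11 − 329.06) / 48.2 = 0.05 / 48.2 = 0.001037
Darcy flux q = K·i = 19.9 × 0.001037 = 0.02064 m/d
v_s = q/n_e = 0.02064/0.09 = 0.2294 m/d
t = L / v = 77.8 / 0.2294 = 339.2 d
   = 339.2 / 365 = 0.929 yr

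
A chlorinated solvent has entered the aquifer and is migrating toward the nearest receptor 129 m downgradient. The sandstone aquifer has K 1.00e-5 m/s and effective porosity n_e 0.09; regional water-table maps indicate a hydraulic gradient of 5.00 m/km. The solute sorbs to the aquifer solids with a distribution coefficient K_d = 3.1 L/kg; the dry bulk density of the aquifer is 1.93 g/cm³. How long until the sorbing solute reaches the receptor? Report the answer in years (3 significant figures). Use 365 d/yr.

K = 1.00e-5 m/s × 86400 s/d = 0.8640 m/d
Darcy flux q = K·i = 0.8640 × 0.0050 = 0.004320 m/d
v_s = q/n_e = 0.004320/0.09 = 0.04800 m/d
Retardation R = 1 + ρ_b·K_d/n = 1 + 1.93×3.1/0.09 = 67.48
Contaminant velocity v_c = v/R = 0.04800/67.48 = 7.113e-4 m/d
t = L/v_c = 129/7.113e-4 = 181300 d
   = 181300/365 = 497 yr

497 years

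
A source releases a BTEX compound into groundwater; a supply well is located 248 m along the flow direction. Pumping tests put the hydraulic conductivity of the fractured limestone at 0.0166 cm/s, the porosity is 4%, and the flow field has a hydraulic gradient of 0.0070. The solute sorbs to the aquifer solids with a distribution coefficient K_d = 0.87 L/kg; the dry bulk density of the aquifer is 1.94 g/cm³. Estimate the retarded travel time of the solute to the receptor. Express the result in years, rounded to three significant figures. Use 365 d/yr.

K = 0.0166 cm/s × 864 = 14.34 m/d
Specific discharge q = 14.34 × 0.0070 = 0.1004 m/d
Average linear velocity = 0.1004 / 0.04 = 2.510 m/d
Retardation R = 1 + ρ_b·K_d/n = 1 + 1.94×0.87/0.04 = 43.20
Contaminant velocity v_c = v/R = 2.510/43.20 = 0.05811 m/d
t = L/v_c = 248/0.05811 = 4268 d
   = 4268/365 = 11.7 yr

11.7 years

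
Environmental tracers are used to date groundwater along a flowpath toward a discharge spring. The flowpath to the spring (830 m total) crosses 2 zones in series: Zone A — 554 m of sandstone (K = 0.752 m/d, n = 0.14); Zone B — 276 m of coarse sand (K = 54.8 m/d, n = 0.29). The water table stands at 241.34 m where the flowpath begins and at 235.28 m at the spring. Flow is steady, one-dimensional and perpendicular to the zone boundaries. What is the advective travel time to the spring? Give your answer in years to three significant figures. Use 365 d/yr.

52.8 years

Total head drop ΔH = 241.34 − 235.28 = 6.06 m
Steady 1-D flow in series ⇒ the Darcy flux q is identical in every zone and the zone head losses add (resistances L/K in series).
Σ(L/K) = 554/0.752 + 276/54.8 = 736.7 + 5.036 = 741.7 d
q = ΔH / Σ(L/K) = 6.06 / 741.7 = 0.008170 m/d (same in every zone)
Zone A: v = q/n = 0.008170/0.14 = 0.05836 m/d → t_A = 554/0.05836 = 9493 d
Zone B: v = q/n = 0.008170/0.29 = 0.02817 m/d → t_B = 276/0.02817 = 9797 d
Total t = 9493 + 9797 = 19290 d
   = 19290 / 365 = 52.8 yr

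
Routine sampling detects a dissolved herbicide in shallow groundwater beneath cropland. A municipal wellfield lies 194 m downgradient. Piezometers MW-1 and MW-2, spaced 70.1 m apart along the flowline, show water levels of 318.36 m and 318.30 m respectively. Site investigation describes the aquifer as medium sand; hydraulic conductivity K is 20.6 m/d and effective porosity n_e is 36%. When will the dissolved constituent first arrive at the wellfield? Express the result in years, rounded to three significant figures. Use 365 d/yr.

Hydraulic gradient i = (318.36 − 318.30) / 70.1 = 0.06 / 70.1 = 8.559e-4
Specific discharge q = 20.6 × 8.559e-4 = 0.01763 m/d
v = Ki/n = 20.6·8.559e-4/0.36 = 0.04898 m/d
t = L / v = 194 / 0.04898 = 3961 d
   = 3961 / 365 = 10.9 yr

10.9 years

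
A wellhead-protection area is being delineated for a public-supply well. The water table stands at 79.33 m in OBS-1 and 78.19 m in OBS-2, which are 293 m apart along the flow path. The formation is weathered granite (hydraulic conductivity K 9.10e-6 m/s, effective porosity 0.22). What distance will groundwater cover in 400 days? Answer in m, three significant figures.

Hydraulic gradient i = (79.33 − 78.19) / 293 = 1.14 / 293 = 0.003891
K = 9.10e-6 m/s × 86400 s/d = 0.7862 m/d
Darcy flux q = K·i = 0.7862 × 0.003891 = 0.003059 m/d
Average linear velocity = 0.003059 / 0.22 = 0.01390 m/d
L = v × T = 0.01390 × 400 = 5.562 m

5.56 m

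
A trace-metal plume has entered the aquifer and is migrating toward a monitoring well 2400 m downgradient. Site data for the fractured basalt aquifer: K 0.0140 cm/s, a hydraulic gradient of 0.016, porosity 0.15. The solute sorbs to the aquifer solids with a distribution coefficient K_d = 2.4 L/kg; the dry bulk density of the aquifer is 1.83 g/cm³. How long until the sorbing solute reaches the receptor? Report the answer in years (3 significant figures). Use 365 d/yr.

K = 0.0140 cm/s × 864 = 12.10 m/d
Darcy flux q = K·i = 12.10 × 0.016 = 0.1935 m/d
v_s = q/n_e = 0.1935/0.15 = 1.290 m/d
Retardation R = 1 + ρ_b·K_d/n = 1 + 1.83×2.4/0.15 = 30.28
Contaminant velocity v_c = v/R = 1.290/30.28 = 0.04261 m/d
t = L/v_c = 2400/0.04261 = 56320 d
   = 56320/365 = 154 yr

154 years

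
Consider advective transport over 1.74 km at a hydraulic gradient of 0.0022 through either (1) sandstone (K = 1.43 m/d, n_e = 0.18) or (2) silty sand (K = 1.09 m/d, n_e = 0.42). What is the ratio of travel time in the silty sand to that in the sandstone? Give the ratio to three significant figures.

3.06

Unit 1 (sandstone): v = 1.43×0.0022/0.18 = 0.01748 m/d, t = 1740/0.01748 = 99550 d
Unit 2 (silty sand): v = 1.09×0.0022/0.42 = 0.005710 m/d, t = 1740/0.005710 = 304800 d
t(silty sand) / t(sandstone) = 304800/99550 = 3.06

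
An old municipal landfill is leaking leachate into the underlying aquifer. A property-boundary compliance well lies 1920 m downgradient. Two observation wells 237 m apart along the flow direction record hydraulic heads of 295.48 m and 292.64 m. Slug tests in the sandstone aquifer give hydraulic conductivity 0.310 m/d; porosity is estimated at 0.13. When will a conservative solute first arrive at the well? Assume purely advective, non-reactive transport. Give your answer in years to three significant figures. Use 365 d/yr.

184 years

Hydraulic gradient i = (295.48 − 292.64) / 237 = 2.84 / 237 = 0.01198
q = Ki = 0.310 × 0.01198 = 0.003715 m/d
v_s = q/n_e = 0.003715/0.13 = 0.02858 m/d
t = L / v = 1920 / 0.02858 = 67190 d
   = 67190 / 365 = 184 yr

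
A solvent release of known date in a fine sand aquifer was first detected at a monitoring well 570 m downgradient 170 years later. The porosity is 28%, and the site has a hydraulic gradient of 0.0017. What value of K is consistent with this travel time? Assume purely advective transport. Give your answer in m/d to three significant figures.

t = 170 years = 62050 d
v = L / t = 570 / 62050 = 0.009186 m/d
K = v · n / i = 0.009186 × 0.28 / 0.0017 = 1.51 m/d

1.51 m/d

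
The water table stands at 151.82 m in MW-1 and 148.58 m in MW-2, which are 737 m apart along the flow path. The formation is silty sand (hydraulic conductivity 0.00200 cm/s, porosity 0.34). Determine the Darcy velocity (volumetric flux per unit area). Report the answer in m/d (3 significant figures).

0.00760 m/d

Hydraulic gradient i = (151.82 − 148.58) / 737 = 3.24 / 737 = 0.004396
K = 0.00200 cm/s × 864 = 1.728 m/d
Darcy flux q = K·i = 1.728 × 0.004396 = 0.007597 m/d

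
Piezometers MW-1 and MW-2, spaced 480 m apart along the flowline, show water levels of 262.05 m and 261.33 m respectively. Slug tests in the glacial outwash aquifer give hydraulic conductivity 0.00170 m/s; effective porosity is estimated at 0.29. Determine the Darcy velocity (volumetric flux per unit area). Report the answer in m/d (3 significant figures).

Hydraulic gradient i = (262.05 − 261.33) / 480 = 0.72 / 480 = 0.001500
K = 0.00170 m/s × 86400 s/d = 146.9 m/d
q = Ki = 146.9 × 0.001500 = 0.2203 m/d

0.220 m/d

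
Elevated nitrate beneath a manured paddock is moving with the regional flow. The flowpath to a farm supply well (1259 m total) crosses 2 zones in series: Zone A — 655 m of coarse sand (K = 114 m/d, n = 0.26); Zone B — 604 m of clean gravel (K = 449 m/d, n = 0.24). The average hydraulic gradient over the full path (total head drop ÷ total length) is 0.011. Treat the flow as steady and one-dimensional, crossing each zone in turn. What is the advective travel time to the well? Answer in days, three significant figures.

161 days

Continuity: the same q passes through each zone, so ΔH = q·Σ(L_j/K_j) — the zones act as resistances in series.
Σ(L/K) = 655/114 + 604/449 = 5.746 + 1.345 = 7.091 d
K_eq = L_total / Σ(L/K) = 1259 / 7.091 = 177.6 m/d
q = K_eq · i = 177.6 × 0.011 = 1.953 m/d (same in every zone)
Zone A: v = q/n = 1.953/0.26 = 7.512 m/d → t_A = 655/7.512 = 87.20 d
Zone B: v = q/n = 1.953/0.24 = 8.138 m/d → t_B = 604/8.138 = 74.22 d
Total t = 87.20 + 74.22 = 161.4 d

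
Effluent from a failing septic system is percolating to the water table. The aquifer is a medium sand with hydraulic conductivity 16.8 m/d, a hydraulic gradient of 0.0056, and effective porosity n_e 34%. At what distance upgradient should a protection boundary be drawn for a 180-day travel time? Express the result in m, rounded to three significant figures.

49.8 m

q = Ki = 16.8 × 0.0056 = 0.09408 m/d
v = Ki/n = 16.8·0.0056/0.34 = 0.2767 m/d
L = v × T = 0.2767 × 180 = 49.81 m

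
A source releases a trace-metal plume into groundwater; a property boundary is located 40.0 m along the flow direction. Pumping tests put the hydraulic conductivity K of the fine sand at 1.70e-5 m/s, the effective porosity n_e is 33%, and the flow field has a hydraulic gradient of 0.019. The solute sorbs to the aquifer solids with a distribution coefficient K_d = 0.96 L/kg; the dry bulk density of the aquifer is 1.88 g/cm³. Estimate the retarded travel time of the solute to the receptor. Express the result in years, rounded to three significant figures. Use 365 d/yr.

8.38 years

K = 1.70e-5 m/s × 86400 s/d = 1.469 m/d
Specific discharge q = 1.469 × 0.019 = 0.02791 m/d
v = Ki/n = 1.469·0.019/0.33 = 0.08457 m/d
Retardation R = 1 + ρ_b·K_d/n = 1 + 1.88×0.96/0.33 = 6.469
Contaminant velocity v_c = v/R = 0.08457/6.469 = 0.01307 m/d
t = L/v_c = 40.0/0.01307 = 3060 d
   = 3060/365 = 8.38 yr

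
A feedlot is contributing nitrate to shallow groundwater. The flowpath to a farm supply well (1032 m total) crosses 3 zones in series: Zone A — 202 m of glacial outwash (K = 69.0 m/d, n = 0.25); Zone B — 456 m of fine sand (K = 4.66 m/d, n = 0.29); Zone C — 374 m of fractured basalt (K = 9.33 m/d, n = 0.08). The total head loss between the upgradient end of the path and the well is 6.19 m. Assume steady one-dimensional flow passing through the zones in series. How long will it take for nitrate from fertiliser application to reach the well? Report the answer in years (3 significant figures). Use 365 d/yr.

13.3 years

Steady 1-D flow in series ⇒ the Darcy flux q is identical in every zone and the zone head losses add (resistances L/K in series).
Σ(L/K) = 202/69.0 + 456/4.66 + 374/9.33 = 2.928 + 97.85 + 40.09 = 140.9 d
q = ΔH / Σ(L/K) = 6.19 / 140.9 = 0.04394 m/d (same in every zone)
Zone A: v = q/n = 0.04394/0.25 = 0.1758 m/d → t_A = 202/0.1758 = 1149 d
Zone B: v = q/n = 0.04394/0.29 = 0.1515 m/d → t_B = 456/0.1515 = 3009 d
Zone C: v = q/n = 0.04394/0.08 = 0.5493 m/d → t_C = 374/0.5493 = 680.9 d
Total t = 1149 + 3009 + 680.9 = 4840 d
   = 4840 / 365 = 13.3 yr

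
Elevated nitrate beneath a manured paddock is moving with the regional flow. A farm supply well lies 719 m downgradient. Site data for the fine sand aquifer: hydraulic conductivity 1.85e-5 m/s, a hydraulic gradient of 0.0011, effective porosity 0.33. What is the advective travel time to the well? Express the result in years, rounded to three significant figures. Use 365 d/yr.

370 years

K = 1.85e-5 m/s × 86400 s/d = 1.598 m/d
q = Ki = 1.598 × 0.0011 = 0.001758 m/d
Average linear velocity = 0.001758 / 0.33 = 0.005328 m/d
t = L / v = 719 / 0.005328 = 134900 d
   = 134900 / 365 = 370 yr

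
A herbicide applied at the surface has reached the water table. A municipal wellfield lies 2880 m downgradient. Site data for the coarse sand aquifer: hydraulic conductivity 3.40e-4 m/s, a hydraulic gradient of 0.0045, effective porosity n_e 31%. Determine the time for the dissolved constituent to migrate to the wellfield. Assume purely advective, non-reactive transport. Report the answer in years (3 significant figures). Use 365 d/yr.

18.5 years

K = 3.40e-4 m/s × 86400 s/d = 29.38 m/d
q = Ki = 29.38 × 0.0045 = 0.1322 m/d
Average linear velocity = 0.1322 / 0.31 = 0.4264 m/d
t = L / v = 2880 / 0.4264 = 6754 d
   = 6754 / 365 = 18.5 yr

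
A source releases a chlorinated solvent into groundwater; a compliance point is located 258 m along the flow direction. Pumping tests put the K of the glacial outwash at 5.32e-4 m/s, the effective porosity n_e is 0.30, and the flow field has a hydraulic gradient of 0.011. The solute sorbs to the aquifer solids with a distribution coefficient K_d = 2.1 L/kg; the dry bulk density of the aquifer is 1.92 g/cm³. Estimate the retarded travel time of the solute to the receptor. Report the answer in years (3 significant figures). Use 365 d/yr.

6.06 years

K = 5.32e-4 m/s × 86400 s/d = 45.96 m/d
q = Ki = 45.96 × 0.011 = 0.5056 m/d
Seepage velocity v = q / n = 0.5056 / 0.30 = 1.685 m/d
Retardation R = 1 + ρ_b·K_d/n = 1 + 1.92×2.1/0.30 = 14.44
Contaminant velocity v_c = v/R = 1.685/14.44 = 0.1167 m/d
t = L/v_c = 258/0.1167 = 2210 d
   = 2210/365 = 6.06 yr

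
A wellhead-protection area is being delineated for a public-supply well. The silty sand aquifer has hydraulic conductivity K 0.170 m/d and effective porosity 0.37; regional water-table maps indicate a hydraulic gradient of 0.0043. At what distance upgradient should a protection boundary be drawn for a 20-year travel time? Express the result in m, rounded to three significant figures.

14.4 m

Darcy flux q = K·i = 0.170 × 0.0043 = 7.310e-4 m/d
Average linear velocity = 7.310e-4 / 0.37 = 0.001976 m/d
T = 20 yr × 365 = 7300 d
L = v × T = 0.001976 × 7300 = 14.42 m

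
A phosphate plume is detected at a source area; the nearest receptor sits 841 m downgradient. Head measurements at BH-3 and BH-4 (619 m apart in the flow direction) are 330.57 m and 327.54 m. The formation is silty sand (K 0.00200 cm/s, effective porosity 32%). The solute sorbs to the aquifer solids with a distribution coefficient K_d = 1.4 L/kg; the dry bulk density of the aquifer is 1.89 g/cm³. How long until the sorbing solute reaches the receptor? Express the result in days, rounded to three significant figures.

Hydraulic gradient i = (330.57 − 327.54) / 619 = 3.03 / 619 = 0.004895
K = 0.00200 cm/s × 864 = 1.728 m/d
Darcy flux q = K·i = 1.728 × 0.004895 = 0.008459 m/d
v_s = q/n_e = 0.008459/0.32 = 0.02643 m/d
Retardation R = 1 + ρ_b·K_d/n = 1 + 1.89×1.4/0.32 = 9.269
Contaminant velocity v_c = v/R = 0.02643/9.269 = 0.002852 m/d
t = L/v_c = 841/0.002852 = 294900 d

295000 days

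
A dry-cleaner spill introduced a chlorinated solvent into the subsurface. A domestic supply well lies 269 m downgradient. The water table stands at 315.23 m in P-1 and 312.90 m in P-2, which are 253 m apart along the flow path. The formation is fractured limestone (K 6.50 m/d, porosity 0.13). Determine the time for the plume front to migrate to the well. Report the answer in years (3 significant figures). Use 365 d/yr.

Hydraulic gradient i = (315.23 − 312.90) / 253 = 2.33 / 253 = 0.009209
q = Ki = 6.50 × 0.009209 = 0.05986 m/d
Seepage velocity v = q / n = 0.05986 / 0.13 = 0.4605 m/d
t = L / v = 269 / 0.4605 = 584.2 d
   = 584.2 / 365 = 1.60 yr

1.60 years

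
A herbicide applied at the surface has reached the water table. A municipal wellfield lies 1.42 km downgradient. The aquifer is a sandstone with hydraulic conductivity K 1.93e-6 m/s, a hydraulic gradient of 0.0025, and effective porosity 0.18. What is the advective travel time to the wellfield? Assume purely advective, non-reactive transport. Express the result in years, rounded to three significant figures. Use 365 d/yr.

K = 1.93e-6 m/s × 86400 s/d = 0.1668 m/d
Specific discharge q = 0.1668 × 0.0025 = 4.169e-4 m/d
v = Ki/n = 0.1668·0.0025/0.18 = 0.002316 m/d
L = 1.42 km = 1420 m
t = L / v = 1420 / 0.002316 = 613100 d
   = 613100 / 365 = 1680 yr

1680 years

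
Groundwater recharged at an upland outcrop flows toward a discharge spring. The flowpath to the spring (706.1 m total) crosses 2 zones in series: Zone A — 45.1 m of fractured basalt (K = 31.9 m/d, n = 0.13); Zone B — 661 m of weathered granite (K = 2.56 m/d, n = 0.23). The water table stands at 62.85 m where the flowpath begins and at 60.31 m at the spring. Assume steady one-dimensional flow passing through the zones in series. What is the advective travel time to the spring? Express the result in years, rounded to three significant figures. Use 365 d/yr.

44.2 years

Total head drop ΔH = 62.85 − 60.31 = 2.54 m
Continuity: the same q passes through each zone, so ΔH = q·Σ(L_j/K_j) — the zones act as resistances in series.
Σ(L/K) = 45.1/31.9 + 661/2.56 = 1.414 + 258.2 = 259.6 d
q = ΔH / Σ(L/K) = 2.54 / 259.6 = 0.009784 m/d (same in every zone)
Zone A: v = q/n = 0.009784/0.13 = 0.07526 m/d → t_A = 45.1/0.07526 = 599.3 d
Zone B: v = q/n = 0.009784/0.23 = 0.04254 m/d → t_B = 661/0.04254 = 15540 d
Total t = 599.3 + 15540 = 16140 d
   = 16140 / 365 = 44.2 yr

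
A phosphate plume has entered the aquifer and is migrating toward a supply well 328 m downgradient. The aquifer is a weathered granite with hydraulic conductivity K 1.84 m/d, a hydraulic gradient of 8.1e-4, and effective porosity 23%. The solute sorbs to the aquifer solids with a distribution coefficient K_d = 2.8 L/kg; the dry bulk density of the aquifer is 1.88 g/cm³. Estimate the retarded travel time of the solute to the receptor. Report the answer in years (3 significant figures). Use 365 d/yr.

3310 years

Darcy flux q = K·i = 1.84 × 8.1e-4 = 0.001490 m/d
v = Ki/n = 1.84·8.1e-4/0.23 = 0.006480 m/d
Retardation R = 1 + ρ_b·K_d/n = 1 + 1.88×2.8/0.23 = 23.89
Contaminant velocity v_c = v/R = 0.006480/23.89 = 2.713e-4 m/d
t = L/v_c = 328/2.713e-4 = 1.209e6 d
   = 1.209e6/365 = 3310 yr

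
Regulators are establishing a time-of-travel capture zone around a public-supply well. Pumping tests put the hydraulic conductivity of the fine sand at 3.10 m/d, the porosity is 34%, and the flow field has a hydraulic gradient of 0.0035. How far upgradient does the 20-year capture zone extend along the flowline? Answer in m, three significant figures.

233 m

Specific discharge q = 3.10 × 0.0035 = 0.01085 m/d
v_s = q/n_e = 0.01085/0.34 = 0.03191 m/d
T = 20 yr × 365 = 7300 d
L = v × T = 0.03191 × 7300 = 233.0 m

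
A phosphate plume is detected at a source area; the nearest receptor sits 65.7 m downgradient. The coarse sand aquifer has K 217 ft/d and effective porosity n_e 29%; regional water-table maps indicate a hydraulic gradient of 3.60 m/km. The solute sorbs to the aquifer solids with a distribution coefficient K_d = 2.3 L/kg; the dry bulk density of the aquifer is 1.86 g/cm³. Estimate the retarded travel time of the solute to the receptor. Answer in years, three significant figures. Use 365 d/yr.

K = 217 ft/d × 0.3048 = 66.14 m/d
Specific discharge q = 66.14 × 0.0036 = 0.2381 m/d
Seepage velocity v = q / n = 0.2381 / 0.29 = 0.8211 m/d
Retardation R = 1 + ρ_b·K_d/n = 1 + 1.86×2.3/0.29 = 15.75
Contaminant velocity v_c = v/R = 0.8211/15.75 = 0.05213 m/d
t = L/v_c = 65.7/0.05213 = 1260 d
   = 1260/365 = 3.45 yr

3.45 years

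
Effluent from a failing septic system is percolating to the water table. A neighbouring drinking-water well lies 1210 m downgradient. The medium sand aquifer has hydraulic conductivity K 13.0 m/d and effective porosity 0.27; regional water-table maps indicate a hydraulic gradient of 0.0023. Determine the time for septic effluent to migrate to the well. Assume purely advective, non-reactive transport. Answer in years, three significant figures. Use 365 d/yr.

Specific discharge q = 13.0 × 0.0023 = 0.02990 m/d
v = Ki/n = 13.0·0.0023/0.27 = 0.1107 m/d
t = L / v = 1210 / 0.1107 = 10930 d
   = 10930 / 365 = 29.9 yr

29.9 years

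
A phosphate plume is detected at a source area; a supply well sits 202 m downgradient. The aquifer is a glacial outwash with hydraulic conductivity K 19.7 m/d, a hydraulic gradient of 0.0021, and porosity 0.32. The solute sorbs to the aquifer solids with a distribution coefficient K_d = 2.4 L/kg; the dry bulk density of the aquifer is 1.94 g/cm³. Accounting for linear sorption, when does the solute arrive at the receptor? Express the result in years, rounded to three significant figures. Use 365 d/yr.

66.6 years

Specific discharge q = 19.7 × 0.0021 = 0.04137 m/d
v_s = q/n_e = 0.04137/0.32 = 0.1293 m/d
Retardation R = 1 + ρ_b·K_d/n = 1 + 1.94×2.4/0.32 = 15.55
Contaminant velocity v_c = v/R = 0.1293/15.55 = 0.008314 m/d
t = L/v_c = 202/0.008314 = 24300 d
   = 24300/365 = 66.6 yr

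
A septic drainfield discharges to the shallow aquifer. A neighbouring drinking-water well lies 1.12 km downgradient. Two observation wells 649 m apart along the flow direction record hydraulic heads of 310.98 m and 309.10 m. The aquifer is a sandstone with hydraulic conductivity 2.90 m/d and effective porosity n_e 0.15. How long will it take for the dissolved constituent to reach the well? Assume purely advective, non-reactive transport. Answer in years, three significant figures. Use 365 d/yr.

54.8 years

Hydraulic gradient i = (310.98 − 309.10) / 649 = 1.88 / 649 = 0.002897
Specific discharge q = 2.90 × 0.002897 = 0.008401 m/d
Seepage velocity v = q / n = 0.008401 / 0.15 = 0.05600 m/d
L = 1.12 km = 1120 m
t = L / v = 1120 / 0.05600 = 20000 d
   = 20000 / 365 = 54.8 yr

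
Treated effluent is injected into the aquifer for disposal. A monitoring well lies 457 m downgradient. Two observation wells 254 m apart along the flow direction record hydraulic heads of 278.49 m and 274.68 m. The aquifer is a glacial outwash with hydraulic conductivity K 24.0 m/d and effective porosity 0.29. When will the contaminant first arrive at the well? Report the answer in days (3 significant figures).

Hydraulic gradient i = (278.49 − 274.68) / 254 = 3.81 / 254 = 0.01500
Darcy flux q = K·i = 24.0 × 0.01500 = 0.3600 m/d
v_s = q/n_e = 0.3600/0.29 = 1.241 m/d
t = L / v = 457 / 1.241 = 368.1 d

368 days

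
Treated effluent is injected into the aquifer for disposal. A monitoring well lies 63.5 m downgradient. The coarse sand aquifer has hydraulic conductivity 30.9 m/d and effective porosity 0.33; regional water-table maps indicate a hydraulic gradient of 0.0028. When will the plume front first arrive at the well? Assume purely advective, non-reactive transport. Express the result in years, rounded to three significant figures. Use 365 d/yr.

Specific discharge q = 30.9 × 0.0028 = 0.08652 m/d
v = Ki/n = 30.9·0.0028/0.33 = 0.2622 m/d
t = L / v = 63.5 / 0.2622 = 242.2 d
   = 242.2 / 365 = 0.664 yr

0.664 years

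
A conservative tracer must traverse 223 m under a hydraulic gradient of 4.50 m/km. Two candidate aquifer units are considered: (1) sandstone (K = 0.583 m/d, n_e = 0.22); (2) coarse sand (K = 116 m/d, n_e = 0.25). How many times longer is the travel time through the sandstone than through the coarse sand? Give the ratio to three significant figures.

175

Unit 1 (sandstone): v = 0.583×0.0045/0.22 = 0.01192 m/d, t = 223/0.01192 = 18700 d
Unit 2 (coarse sand): v = 116×0.0045/0.25 = 2.088 m/d, t = 223/2.088 = 106.8 d
t(sandstone) / t(coarse sand) = 18700/106.8 = 175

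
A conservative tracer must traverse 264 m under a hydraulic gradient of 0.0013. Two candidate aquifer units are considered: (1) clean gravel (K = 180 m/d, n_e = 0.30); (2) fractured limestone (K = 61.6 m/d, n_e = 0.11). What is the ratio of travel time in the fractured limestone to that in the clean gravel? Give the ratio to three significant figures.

1.07

Unit 1 (clean gravel): v = 180×0.0013/0.30 = 0.7800 m/d, t = 264/0.7800 = 338.5 d
Unit 2 (fractured limestone): v = 61.6×0.0013/0.11 = 0.7280 m/d, t = 264/0.7280 = 362.6 d
t(fractured limestone) / t(clean gravel) = 362.6/338.5 = 1.07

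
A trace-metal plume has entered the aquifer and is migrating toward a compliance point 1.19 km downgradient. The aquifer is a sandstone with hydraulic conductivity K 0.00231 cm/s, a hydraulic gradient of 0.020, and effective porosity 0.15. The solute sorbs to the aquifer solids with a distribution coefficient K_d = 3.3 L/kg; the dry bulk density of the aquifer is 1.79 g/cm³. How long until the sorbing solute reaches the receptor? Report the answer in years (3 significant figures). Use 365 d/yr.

K = 0.00231 cm/s × 864 = 1.996 m/d
q = Ki = 1.996 × 0.020 = 0.03992 m/d
v = Ki/n = 1.996·0.020/0.15 = 0.2661 m/d
Retardation R = 1 + ρ_b·K_d/n = 1 + 1.79×3.3/0.15 = 40.38
Contaminant velocity v_c = v/R = 0.2661/40.38 = 0.006590 m/d
L = 1.19 km = 1190 m
t = L/v_c = 1190/0.006590 = 180600 d
   = 180600/365 = 495 yr

495 years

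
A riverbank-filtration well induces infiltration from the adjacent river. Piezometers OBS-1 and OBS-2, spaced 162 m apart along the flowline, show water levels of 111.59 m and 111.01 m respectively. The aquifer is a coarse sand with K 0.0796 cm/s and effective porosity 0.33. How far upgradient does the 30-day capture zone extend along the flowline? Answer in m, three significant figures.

22.4 m

Hydraulic gradient i = (111.59 − 111.01) / 162 = 0.58 / 162 = 0.003580
K = 0.0796 cm/s × 864 = 68.77 m/d
q = Ki = 68.77 × 0.003580 = 0.2462 m/d
Average linear velocity = 0.2462 / 0.33 = 0.7461 m/d
L = v × T = 0.7461 × 30 = 22.38 m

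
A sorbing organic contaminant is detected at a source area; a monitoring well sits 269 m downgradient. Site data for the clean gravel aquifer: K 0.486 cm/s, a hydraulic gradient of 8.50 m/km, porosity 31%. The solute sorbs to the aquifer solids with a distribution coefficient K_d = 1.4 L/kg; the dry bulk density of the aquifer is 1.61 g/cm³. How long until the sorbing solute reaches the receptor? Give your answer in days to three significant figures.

193 days

K = 0.486 cm/s × 864 = 419.9 m/d
q = Ki = 419.9 × 0.0085 = 3.569 m/d
Average linear velocity = 3.569 / 0.31 = 11.51 m/d
Retardation R = 1 + ρ_b·K_d/n = 1 + 1.61×1.4/0.31 = 8.271
Contaminant velocity v_c = v/R = 11.51/8.271 = 1.392 m/d
t = L/v_c = 269/1.392 = 193.2 d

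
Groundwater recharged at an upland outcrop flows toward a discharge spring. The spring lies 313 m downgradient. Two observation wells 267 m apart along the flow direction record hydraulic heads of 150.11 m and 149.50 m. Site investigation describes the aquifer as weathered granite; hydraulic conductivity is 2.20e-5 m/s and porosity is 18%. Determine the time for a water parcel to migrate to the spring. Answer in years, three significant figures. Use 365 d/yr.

35.5 years

Hydraulic gradient i = (150.11 − 149.50) / 267 = 0.61 / 267 = 0.002285
K = 2.20e-5 m/s × 86400 s/d = 1.901 m/d
q = Ki = 1.901 × 0.002285 = 0.004343 m/d
Seepage velocity v = q / n = 0.004343 / 0.18 = 0.02413 m/d
t = L / v = 313 / 0.02413 = 12970 d
   = 12970 / 365 = 35.5 yr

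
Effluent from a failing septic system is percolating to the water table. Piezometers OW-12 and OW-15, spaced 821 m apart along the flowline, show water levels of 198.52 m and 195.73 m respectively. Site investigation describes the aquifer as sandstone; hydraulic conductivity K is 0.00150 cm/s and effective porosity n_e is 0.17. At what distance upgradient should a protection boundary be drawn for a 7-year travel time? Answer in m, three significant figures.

66.2 m

Hydraulic gradient i = (198.52 − 195.73) / 821 = 2.79 / 821 = 0.003398
K = 0.00150 cm/s × 864 = 1.296 m/d
Darcy flux q = K·i = 1.296 × 0.003398 = 0.004404 m/d
Average linear velocity = 0.004404 / 0.17 = 0.02591 m/d
T = 7 yr × 365 = 2555 d
L = v × T = 0.02591 × 2555 = 66.19 m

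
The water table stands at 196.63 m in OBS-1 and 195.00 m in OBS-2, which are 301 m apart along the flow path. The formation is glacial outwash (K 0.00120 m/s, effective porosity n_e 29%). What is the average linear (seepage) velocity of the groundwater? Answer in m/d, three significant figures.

Hydraulic gradient i = (196.63 − 195.00) / 301 = 1.63 / 301 = 0.005415
K = 0.00120 m/s × 86400 s/d = 103.7 m/d
Specific discharge q = 103.7 × 0.005415 = 0.5615 m/d
Seepage velocity v = q / n = 0.5615 / 0.29 = 1.936 m/d

1.94 m/d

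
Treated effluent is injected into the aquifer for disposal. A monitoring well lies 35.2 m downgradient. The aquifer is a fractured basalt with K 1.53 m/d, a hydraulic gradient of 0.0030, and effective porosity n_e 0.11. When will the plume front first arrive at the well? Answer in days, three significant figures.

q = Ki = 1.53 × 0.0030 = 0.004590 m/d
v_s = q/n_e = 0.004590/0.11 = 0.04173 m/d
t = L / v = 35.2 / 0.04173 = 843.6 d

844 days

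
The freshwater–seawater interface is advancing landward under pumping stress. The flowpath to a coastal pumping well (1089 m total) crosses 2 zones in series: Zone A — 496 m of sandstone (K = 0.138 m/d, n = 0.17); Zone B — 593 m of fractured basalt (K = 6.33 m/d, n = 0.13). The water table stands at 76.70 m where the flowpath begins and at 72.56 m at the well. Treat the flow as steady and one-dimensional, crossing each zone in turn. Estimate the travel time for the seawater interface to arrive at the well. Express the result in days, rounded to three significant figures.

144000 days

Total head drop ΔH = 76.70 − 72.56 = 4.14 m
Steady 1-D flow in series ⇒ the Darcy flux q is identical in every zone and the zone head losses add (resistances L/K in series).
Σ(L/K) = 496/0.138 + 593/6.33 = 3594 + 93.68 = 3688 d
q = ΔH / Σ(L/K) = 4.14 / 3688 = 0.001123 m/d (same in every zone)
Zone A: v = q/n = 0.001123/0.17 = 0.006604 m/d → t_A = 496/0.006604 = 75110 d
Zone B: v = q/n = 0.001123/0.13 = 0.008635 m/d → t_B = 593/0.008635 = 68670 d
Total t = 75110 + 68670 = 143800 d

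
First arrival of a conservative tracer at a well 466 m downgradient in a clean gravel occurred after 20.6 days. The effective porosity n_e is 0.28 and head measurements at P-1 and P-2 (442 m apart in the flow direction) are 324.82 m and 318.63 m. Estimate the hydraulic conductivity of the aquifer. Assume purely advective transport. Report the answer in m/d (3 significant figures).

452 m/d

Hydraulic gradient i = (324.82 − 318.63) / 442 = 6.19 / 442 = 0.01400
v = L / t = 466 / 20.6 = 22.62 m/d
K = v · n / i = 22.62 × 0.28 / 0.01400 = 452 m/d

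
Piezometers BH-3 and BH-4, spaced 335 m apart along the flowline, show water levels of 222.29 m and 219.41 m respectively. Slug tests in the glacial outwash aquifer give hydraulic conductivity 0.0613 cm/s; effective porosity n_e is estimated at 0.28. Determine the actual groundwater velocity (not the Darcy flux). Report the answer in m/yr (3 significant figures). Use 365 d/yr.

594 m/yr

Hydraulic gradient i = (222.29 − 219.41) / 335 = 2.88 / 335 = 0.008597
K = 0.0613 cm/s × 864 = 52.96 m/d
Specific discharge q = 52.96 × 0.008597 = 0.4553 m/d
v_s = q/n_e = 0.4553/0.28 = 1.626 m/d
   = 1.626 × 365 = 594 m/yr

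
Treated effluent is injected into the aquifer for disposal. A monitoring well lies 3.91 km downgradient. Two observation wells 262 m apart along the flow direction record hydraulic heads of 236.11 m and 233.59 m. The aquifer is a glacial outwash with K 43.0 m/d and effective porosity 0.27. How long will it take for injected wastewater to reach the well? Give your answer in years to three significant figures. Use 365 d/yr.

Hydraulic gradient i = (236.11 − 233.59) / 262 = 2.52 / 262 = 0.009618
Specific discharge q = 43.0 × 0.009618 = 0.4136 m/d
Seepage velocity v = q / n = 0.4136 / 0.27 = 1.532 m/d
L = 3.91 km = 3910 m
t = L / v = 3910 / 1.532 = 2553 d
   = 2553 / 365 = 6.99 yr

6.99 years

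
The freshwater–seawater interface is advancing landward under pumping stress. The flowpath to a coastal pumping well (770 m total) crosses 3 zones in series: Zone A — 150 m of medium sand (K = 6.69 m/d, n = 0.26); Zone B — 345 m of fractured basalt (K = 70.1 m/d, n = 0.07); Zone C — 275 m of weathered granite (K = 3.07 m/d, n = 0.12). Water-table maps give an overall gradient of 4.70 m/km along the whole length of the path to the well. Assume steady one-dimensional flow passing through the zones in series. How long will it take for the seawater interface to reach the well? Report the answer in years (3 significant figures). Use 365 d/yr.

For zones in series the flux q is common to all zones; the equivalent conductivity is the harmonic (thickness-weighted) mean, K_eq = L_total / Σ(L_j/K_j).
Σ(L/K) = 150/6.69 + 345/70.1 + 275/3.07 = 22.42 + 4.922 + 89.58 = 116.9 d
K_eq = L_total / Σ(L/K) = 770 / 116.9 = 6.586 m/d
q = K_eq · i = 6.586 × 0.0047 = 0.03095 m/d (same in every zone)
Zone A: v = q/n = 0.03095/0.26 = 0.1190 m/d → t_A = 150/0.1190 = 1260 d
Zone B: v = q/n = 0.03095/0.07 = 0.4422 m/d → t_B = 345/0.4422 = 780.2 d
Zone C: v = q/n = 0.03095/0.12 = 0.2579 m/d → t_C = 275/0.2579 = 1066 d
Total t = 1260 + 780.2 + 1066 = 3106 d
   = 3106 / 365 = 8.51 yr

8.51 years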